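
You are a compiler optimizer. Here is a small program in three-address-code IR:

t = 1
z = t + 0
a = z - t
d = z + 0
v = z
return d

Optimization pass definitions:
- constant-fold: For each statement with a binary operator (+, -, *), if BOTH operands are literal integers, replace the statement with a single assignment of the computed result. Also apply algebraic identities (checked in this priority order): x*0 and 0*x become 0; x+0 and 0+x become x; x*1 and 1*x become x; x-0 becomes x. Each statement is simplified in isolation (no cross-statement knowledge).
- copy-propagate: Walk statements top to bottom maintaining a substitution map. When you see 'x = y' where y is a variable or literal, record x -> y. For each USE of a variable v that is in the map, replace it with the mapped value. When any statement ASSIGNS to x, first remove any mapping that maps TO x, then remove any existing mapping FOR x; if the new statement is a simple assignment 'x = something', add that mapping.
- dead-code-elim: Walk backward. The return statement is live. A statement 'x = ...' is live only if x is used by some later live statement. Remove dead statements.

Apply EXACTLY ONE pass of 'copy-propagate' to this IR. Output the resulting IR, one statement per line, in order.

Answer: t = 1
z = 1 + 0
a = z - 1
d = z + 0
v = z
return d

Derivation:
Applying copy-propagate statement-by-statement:
  [1] t = 1  (unchanged)
  [2] z = t + 0  -> z = 1 + 0
  [3] a = z - t  -> a = z - 1
  [4] d = z + 0  (unchanged)
  [5] v = z  (unchanged)
  [6] return d  (unchanged)
Result (6 stmts):
  t = 1
  z = 1 + 0
  a = z - 1
  d = z + 0
  v = z
  return d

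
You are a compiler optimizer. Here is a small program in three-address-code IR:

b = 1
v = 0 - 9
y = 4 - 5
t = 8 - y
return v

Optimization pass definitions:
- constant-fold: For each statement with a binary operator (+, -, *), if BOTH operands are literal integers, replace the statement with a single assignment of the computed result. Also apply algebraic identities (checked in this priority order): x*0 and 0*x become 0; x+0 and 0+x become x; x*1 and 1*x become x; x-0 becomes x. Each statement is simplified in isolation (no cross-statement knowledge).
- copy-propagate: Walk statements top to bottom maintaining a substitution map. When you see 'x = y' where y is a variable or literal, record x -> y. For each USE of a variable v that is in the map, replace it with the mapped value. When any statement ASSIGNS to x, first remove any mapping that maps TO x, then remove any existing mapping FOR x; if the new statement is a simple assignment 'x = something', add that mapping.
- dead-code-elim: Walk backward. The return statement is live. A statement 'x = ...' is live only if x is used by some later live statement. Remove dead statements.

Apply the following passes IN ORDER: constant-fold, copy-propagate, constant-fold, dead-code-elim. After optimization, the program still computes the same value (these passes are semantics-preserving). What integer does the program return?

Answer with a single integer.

Answer: -9

Derivation:
Initial IR:
  b = 1
  v = 0 - 9
  y = 4 - 5
  t = 8 - y
  return v
After constant-fold (5 stmts):
  b = 1
  v = -9
  y = -1
  t = 8 - y
  return v
After copy-propagate (5 stmts):
  b = 1
  v = -9
  y = -1
  t = 8 - -1
  return -9
After constant-fold (5 stmts):
  b = 1
  v = -9
  y = -1
  t = 9
  return -9
After dead-code-elim (1 stmts):
  return -9
Evaluate:
  b = 1  =>  b = 1
  v = 0 - 9  =>  v = -9
  y = 4 - 5  =>  y = -1
  t = 8 - y  =>  t = 9
  return v = -9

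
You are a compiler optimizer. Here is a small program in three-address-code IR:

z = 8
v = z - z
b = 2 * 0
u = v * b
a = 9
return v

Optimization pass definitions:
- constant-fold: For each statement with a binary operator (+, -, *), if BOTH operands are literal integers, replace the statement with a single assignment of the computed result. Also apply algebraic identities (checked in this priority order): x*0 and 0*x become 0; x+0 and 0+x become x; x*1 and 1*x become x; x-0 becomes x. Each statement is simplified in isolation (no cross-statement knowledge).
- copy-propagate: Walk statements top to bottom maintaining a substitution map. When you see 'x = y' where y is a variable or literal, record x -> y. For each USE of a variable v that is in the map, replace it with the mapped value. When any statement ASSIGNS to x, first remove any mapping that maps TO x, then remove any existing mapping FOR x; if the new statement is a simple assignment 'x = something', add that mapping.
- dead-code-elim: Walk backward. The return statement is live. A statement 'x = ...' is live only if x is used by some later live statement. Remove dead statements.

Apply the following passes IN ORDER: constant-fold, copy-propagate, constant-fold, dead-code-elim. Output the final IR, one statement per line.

Initial IR:
  z = 8
  v = z - z
  b = 2 * 0
  u = v * b
  a = 9
  return v
After constant-fold (6 stmts):
  z = 8
  v = z - z
  b = 0
  u = v * b
  a = 9
  return v
After copy-propagate (6 stmts):
  z = 8
  v = 8 - 8
  b = 0
  u = v * 0
  a = 9
  return v
After constant-fold (6 stmts):
  z = 8
  v = 0
  b = 0
  u = 0
  a = 9
  return v
After dead-code-elim (2 stmts):
  v = 0
  return v

Answer: v = 0
return v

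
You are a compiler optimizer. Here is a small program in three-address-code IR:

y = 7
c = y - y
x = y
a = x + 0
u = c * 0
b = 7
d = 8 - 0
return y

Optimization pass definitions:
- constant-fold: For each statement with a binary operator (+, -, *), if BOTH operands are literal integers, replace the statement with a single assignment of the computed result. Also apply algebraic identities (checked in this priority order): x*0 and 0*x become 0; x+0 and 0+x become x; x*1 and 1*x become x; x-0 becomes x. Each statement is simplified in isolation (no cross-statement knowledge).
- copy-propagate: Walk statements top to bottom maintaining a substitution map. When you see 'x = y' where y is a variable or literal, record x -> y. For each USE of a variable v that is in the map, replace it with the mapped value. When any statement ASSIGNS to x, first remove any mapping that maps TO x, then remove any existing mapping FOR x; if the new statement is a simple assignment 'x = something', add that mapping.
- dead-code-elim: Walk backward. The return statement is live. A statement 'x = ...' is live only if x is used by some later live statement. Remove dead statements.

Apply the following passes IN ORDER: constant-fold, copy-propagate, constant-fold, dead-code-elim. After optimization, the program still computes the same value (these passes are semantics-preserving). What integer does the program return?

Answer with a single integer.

Initial IR:
  y = 7
  c = y - y
  x = y
  a = x + 0
  u = c * 0
  b = 7
  d = 8 - 0
  return y
After constant-fold (8 stmts):
  y = 7
  c = y - y
  x = y
  a = x
  u = 0
  b = 7
  d = 8
  return y
After copy-propagate (8 stmts):
  y = 7
  c = 7 - 7
  x = 7
  a = 7
  u = 0
  b = 7
  d = 8
  return 7
After constant-fold (8 stmts):
  y = 7
  c = 0
  x = 7
  a = 7
  u = 0
  b = 7
  d = 8
  return 7
After dead-code-elim (1 stmts):
  return 7
Evaluate:
  y = 7  =>  y = 7
  c = y - y  =>  c = 0
  x = y  =>  x = 7
  a = x + 0  =>  a = 7
  u = c * 0  =>  u = 0
  b = 7  =>  b = 7
  d = 8 - 0  =>  d = 8
  return y = 7

Answer: 7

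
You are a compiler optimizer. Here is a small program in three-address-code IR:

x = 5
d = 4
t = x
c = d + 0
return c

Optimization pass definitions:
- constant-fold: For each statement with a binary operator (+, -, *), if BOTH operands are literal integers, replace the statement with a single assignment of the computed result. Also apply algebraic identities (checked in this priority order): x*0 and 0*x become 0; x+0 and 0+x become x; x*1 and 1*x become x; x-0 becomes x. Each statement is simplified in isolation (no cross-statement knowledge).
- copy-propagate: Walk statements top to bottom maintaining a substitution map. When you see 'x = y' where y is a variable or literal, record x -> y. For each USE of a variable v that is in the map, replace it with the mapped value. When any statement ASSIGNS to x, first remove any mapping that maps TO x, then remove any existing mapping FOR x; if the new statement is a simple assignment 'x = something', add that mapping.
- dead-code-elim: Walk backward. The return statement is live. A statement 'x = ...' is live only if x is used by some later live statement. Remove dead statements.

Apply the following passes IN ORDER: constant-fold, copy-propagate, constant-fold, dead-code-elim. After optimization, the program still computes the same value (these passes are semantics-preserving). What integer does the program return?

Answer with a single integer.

Initial IR:
  x = 5
  d = 4
  t = x
  c = d + 0
  return c
After constant-fold (5 stmts):
  x = 5
  d = 4
  t = x
  c = d
  return c
After copy-propagate (5 stmts):
  x = 5
  d = 4
  t = 5
  c = 4
  return 4
After constant-fold (5 stmts):
  x = 5
  d = 4
  t = 5
  c = 4
  return 4
After dead-code-elim (1 stmts):
  return 4
Evaluate:
  x = 5  =>  x = 5
  d = 4  =>  d = 4
  t = x  =>  t = 5
  c = d + 0  =>  c = 4
  return c = 4

Answer: 4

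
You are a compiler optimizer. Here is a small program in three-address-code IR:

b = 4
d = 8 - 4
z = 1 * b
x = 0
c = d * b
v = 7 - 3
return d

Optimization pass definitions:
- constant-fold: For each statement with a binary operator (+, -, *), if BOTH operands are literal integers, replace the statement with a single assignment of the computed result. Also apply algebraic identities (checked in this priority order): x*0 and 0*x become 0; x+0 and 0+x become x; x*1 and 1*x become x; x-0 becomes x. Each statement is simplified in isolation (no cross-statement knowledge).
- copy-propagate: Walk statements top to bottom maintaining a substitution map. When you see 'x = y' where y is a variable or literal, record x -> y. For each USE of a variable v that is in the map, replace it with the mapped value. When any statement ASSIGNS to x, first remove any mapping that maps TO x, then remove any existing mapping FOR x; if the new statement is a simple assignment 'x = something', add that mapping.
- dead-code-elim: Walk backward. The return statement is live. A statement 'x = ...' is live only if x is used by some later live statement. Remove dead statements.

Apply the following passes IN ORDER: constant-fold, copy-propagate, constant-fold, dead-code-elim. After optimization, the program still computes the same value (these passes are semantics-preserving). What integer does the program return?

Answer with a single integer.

Initial IR:
  b = 4
  d = 8 - 4
  z = 1 * b
  x = 0
  c = d * b
  v = 7 - 3
  return d
After constant-fold (7 stmts):
  b = 4
  d = 4
  z = b
  x = 0
  c = d * b
  v = 4
  return d
After copy-propagate (7 stmts):
  b = 4
  d = 4
  z = 4
  x = 0
  c = 4 * 4
  v = 4
  return 4
After constant-fold (7 stmts):
  b = 4
  d = 4
  z = 4
  x = 0
  c = 16
  v = 4
  return 4
After dead-code-elim (1 stmts):
  return 4
Evaluate:
  b = 4  =>  b = 4
  d = 8 - 4  =>  d = 4
  z = 1 * b  =>  z = 4
  x = 0  =>  x = 0
  c = d * b  =>  c = 16
  v = 7 - 3  =>  v = 4
  return d = 4

Answer: 4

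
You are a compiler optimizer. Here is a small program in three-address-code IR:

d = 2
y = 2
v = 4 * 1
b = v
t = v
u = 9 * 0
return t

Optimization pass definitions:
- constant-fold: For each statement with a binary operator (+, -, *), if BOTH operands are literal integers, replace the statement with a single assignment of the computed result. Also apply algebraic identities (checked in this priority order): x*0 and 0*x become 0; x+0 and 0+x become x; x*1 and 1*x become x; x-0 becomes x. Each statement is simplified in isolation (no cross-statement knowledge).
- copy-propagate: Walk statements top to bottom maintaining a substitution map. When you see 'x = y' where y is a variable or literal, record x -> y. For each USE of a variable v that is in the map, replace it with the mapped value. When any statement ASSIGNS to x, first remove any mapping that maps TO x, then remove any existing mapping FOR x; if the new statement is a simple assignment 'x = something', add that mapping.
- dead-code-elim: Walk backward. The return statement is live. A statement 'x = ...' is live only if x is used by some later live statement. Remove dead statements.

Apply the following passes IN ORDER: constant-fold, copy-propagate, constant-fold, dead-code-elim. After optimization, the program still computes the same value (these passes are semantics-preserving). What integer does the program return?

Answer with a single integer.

Initial IR:
  d = 2
  y = 2
  v = 4 * 1
  b = v
  t = v
  u = 9 * 0
  return t
After constant-fold (7 stmts):
  d = 2
  y = 2
  v = 4
  b = v
  t = v
  u = 0
  return t
After copy-propagate (7 stmts):
  d = 2
  y = 2
  v = 4
  b = 4
  t = 4
  u = 0
  return 4
After constant-fold (7 stmts):
  d = 2
  y = 2
  v = 4
  b = 4
  t = 4
  u = 0
  return 4
After dead-code-elim (1 stmts):
  return 4
Evaluate:
  d = 2  =>  d = 2
  y = 2  =>  y = 2
  v = 4 * 1  =>  v = 4
  b = v  =>  b = 4
  t = v  =>  t = 4
  u = 9 * 0  =>  u = 0
  return t = 4

Answer: 4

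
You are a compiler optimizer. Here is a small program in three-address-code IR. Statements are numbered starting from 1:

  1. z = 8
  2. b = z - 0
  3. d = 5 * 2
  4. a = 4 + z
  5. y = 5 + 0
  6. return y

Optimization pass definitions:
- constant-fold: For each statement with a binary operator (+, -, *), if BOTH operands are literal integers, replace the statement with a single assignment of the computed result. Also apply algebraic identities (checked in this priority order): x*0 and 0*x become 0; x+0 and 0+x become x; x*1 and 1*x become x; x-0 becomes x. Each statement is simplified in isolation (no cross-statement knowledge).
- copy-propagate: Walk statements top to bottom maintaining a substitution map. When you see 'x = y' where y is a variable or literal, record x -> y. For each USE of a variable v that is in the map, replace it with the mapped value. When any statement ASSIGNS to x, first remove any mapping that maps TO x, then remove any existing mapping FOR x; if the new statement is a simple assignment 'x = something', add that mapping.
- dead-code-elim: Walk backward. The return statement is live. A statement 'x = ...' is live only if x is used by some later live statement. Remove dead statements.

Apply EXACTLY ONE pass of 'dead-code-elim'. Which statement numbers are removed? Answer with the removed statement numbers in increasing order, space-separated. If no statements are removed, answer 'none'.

Answer: 1 2 3 4

Derivation:
Backward liveness scan:
Stmt 1 'z = 8': DEAD (z not in live set [])
Stmt 2 'b = z - 0': DEAD (b not in live set [])
Stmt 3 'd = 5 * 2': DEAD (d not in live set [])
Stmt 4 'a = 4 + z': DEAD (a not in live set [])
Stmt 5 'y = 5 + 0': KEEP (y is live); live-in = []
Stmt 6 'return y': KEEP (return); live-in = ['y']
Removed statement numbers: [1, 2, 3, 4]
Surviving IR:
  y = 5 + 0
  return y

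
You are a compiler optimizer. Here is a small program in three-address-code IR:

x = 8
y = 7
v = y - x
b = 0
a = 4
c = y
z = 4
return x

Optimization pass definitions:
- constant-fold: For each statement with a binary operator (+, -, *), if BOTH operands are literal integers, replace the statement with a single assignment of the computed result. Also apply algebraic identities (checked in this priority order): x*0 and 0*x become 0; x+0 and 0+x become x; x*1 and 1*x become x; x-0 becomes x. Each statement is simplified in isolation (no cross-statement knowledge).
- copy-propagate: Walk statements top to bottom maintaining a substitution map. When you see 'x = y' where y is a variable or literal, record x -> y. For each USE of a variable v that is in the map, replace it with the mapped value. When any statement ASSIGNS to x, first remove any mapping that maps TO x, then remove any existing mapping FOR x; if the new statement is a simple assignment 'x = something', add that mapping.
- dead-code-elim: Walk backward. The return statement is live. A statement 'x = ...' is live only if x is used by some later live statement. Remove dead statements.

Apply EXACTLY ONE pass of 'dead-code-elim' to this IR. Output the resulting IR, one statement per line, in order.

Applying dead-code-elim statement-by-statement:
  [8] return x  -> KEEP (return); live=['x']
  [7] z = 4  -> DEAD (z not live)
  [6] c = y  -> DEAD (c not live)
  [5] a = 4  -> DEAD (a not live)
  [4] b = 0  -> DEAD (b not live)
  [3] v = y - x  -> DEAD (v not live)
  [2] y = 7  -> DEAD (y not live)
  [1] x = 8  -> KEEP; live=[]
Result (2 stmts):
  x = 8
  return x

Answer: x = 8
return x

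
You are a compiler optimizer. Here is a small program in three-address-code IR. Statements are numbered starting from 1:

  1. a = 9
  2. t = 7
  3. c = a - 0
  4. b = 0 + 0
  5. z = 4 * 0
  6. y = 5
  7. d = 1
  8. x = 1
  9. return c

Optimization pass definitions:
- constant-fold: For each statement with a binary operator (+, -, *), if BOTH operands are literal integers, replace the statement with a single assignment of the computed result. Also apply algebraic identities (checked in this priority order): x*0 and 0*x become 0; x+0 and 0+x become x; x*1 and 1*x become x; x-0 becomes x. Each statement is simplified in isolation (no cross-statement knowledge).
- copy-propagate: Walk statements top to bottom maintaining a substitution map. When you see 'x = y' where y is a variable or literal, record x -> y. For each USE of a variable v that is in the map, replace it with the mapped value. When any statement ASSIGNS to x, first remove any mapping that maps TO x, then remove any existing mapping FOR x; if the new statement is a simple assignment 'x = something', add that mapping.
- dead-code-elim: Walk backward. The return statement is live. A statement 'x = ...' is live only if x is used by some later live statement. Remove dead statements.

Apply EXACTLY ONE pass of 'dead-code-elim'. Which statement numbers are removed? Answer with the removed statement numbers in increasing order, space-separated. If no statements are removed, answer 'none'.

Answer: 2 4 5 6 7 8

Derivation:
Backward liveness scan:
Stmt 1 'a = 9': KEEP (a is live); live-in = []
Stmt 2 't = 7': DEAD (t not in live set ['a'])
Stmt 3 'c = a - 0': KEEP (c is live); live-in = ['a']
Stmt 4 'b = 0 + 0': DEAD (b not in live set ['c'])
Stmt 5 'z = 4 * 0': DEAD (z not in live set ['c'])
Stmt 6 'y = 5': DEAD (y not in live set ['c'])
Stmt 7 'd = 1': DEAD (d not in live set ['c'])
Stmt 8 'x = 1': DEAD (x not in live set ['c'])
Stmt 9 'return c': KEEP (return); live-in = ['c']
Removed statement numbers: [2, 4, 5, 6, 7, 8]
Surviving IR:
  a = 9
  c = a - 0
  return c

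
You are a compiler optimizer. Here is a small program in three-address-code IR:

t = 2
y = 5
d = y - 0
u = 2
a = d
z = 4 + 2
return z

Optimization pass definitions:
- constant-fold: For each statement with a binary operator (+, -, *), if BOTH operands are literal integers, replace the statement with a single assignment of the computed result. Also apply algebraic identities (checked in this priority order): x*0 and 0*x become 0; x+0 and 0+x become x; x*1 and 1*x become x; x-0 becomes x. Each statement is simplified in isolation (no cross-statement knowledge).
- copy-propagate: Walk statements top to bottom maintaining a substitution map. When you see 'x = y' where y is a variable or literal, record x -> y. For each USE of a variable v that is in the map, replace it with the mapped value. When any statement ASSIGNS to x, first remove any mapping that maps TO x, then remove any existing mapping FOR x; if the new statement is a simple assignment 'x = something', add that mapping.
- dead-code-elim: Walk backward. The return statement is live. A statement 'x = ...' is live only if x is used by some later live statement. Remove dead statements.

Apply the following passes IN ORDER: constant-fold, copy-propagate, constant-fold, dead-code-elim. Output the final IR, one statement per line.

Initial IR:
  t = 2
  y = 5
  d = y - 0
  u = 2
  a = d
  z = 4 + 2
  return z
After constant-fold (7 stmts):
  t = 2
  y = 5
  d = y
  u = 2
  a = d
  z = 6
  return z
After copy-propagate (7 stmts):
  t = 2
  y = 5
  d = 5
  u = 2
  a = 5
  z = 6
  return 6
After constant-fold (7 stmts):
  t = 2
  y = 5
  d = 5
  u = 2
  a = 5
  z = 6
  return 6
After dead-code-elim (1 stmts):
  return 6

Answer: return 6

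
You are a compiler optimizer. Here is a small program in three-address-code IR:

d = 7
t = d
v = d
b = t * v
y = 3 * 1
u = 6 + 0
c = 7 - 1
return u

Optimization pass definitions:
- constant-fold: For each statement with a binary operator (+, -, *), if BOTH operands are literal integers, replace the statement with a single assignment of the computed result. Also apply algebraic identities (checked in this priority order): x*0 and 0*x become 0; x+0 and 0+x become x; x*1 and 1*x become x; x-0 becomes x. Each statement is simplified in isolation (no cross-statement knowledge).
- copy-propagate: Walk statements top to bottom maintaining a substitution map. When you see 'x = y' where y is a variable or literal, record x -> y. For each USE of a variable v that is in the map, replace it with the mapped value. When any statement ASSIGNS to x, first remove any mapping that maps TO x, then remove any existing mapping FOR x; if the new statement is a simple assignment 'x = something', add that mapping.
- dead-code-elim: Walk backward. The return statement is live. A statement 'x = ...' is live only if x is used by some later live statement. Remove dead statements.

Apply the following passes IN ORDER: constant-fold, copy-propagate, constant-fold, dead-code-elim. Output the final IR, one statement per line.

Initial IR:
  d = 7
  t = d
  v = d
  b = t * v
  y = 3 * 1
  u = 6 + 0
  c = 7 - 1
  return u
After constant-fold (8 stmts):
  d = 7
  t = d
  v = d
  b = t * v
  y = 3
  u = 6
  c = 6
  return u
After copy-propagate (8 stmts):
  d = 7
  t = 7
  v = 7
  b = 7 * 7
  y = 3
  u = 6
  c = 6
  return 6
After constant-fold (8 stmts):
  d = 7
  t = 7
  v = 7
  b = 49
  y = 3
  u = 6
  c = 6
  return 6
After dead-code-elim (1 stmts):
  return 6

Answer: return 6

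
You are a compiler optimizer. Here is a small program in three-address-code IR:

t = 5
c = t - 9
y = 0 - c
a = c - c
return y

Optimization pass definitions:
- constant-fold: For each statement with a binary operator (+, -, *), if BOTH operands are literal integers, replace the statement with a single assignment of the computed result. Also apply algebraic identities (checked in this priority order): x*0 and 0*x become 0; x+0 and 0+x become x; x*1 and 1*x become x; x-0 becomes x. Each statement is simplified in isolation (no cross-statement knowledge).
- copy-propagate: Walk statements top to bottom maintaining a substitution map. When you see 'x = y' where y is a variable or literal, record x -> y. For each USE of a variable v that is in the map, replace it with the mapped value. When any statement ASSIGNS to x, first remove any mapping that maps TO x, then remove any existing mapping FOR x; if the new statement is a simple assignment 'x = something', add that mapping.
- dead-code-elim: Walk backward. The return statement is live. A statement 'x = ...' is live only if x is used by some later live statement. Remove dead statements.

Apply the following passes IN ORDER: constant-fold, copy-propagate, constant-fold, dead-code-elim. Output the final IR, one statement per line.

Initial IR:
  t = 5
  c = t - 9
  y = 0 - c
  a = c - c
  return y
After constant-fold (5 stmts):
  t = 5
  c = t - 9
  y = 0 - c
  a = c - c
  return y
After copy-propagate (5 stmts):
  t = 5
  c = 5 - 9
  y = 0 - c
  a = c - c
  return y
After constant-fold (5 stmts):
  t = 5
  c = -4
  y = 0 - c
  a = c - c
  return y
After dead-code-elim (3 stmts):
  c = -4
  y = 0 - c
  return y

Answer: c = -4
y = 0 - c
return y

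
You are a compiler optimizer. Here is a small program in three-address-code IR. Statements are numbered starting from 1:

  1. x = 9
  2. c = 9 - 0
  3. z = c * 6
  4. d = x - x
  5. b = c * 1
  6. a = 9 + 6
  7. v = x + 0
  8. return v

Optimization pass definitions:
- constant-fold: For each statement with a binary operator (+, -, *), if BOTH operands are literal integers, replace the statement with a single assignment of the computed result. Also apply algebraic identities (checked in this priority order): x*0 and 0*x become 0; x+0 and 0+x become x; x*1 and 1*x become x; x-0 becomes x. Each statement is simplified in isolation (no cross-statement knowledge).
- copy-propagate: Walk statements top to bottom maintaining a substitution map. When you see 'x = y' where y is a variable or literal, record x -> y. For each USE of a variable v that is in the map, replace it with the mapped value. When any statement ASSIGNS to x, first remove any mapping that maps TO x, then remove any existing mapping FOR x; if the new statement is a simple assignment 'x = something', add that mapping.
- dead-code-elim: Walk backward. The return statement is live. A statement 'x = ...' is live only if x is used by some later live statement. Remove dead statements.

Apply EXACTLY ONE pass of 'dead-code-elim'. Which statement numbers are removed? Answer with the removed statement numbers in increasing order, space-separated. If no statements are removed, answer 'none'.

Answer: 2 3 4 5 6

Derivation:
Backward liveness scan:
Stmt 1 'x = 9': KEEP (x is live); live-in = []
Stmt 2 'c = 9 - 0': DEAD (c not in live set ['x'])
Stmt 3 'z = c * 6': DEAD (z not in live set ['x'])
Stmt 4 'd = x - x': DEAD (d not in live set ['x'])
Stmt 5 'b = c * 1': DEAD (b not in live set ['x'])
Stmt 6 'a = 9 + 6': DEAD (a not in live set ['x'])
Stmt 7 'v = x + 0': KEEP (v is live); live-in = ['x']
Stmt 8 'return v': KEEP (return); live-in = ['v']
Removed statement numbers: [2, 3, 4, 5, 6]
Surviving IR:
  x = 9
  v = x + 0
  return v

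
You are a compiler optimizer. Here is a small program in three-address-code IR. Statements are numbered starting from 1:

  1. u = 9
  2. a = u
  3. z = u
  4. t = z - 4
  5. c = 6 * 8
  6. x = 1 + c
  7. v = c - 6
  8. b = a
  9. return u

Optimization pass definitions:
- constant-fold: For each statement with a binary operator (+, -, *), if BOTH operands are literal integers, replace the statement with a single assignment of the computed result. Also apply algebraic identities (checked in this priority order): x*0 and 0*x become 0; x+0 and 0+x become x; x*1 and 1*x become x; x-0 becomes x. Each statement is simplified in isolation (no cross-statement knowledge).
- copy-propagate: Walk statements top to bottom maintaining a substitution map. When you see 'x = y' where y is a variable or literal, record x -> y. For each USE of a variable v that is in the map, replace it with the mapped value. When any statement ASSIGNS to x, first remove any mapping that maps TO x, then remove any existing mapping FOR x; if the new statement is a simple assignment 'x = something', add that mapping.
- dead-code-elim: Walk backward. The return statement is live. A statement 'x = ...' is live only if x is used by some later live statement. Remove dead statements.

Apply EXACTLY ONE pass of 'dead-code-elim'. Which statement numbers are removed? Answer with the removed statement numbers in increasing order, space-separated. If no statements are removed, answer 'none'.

Backward liveness scan:
Stmt 1 'u = 9': KEEP (u is live); live-in = []
Stmt 2 'a = u': DEAD (a not in live set ['u'])
Stmt 3 'z = u': DEAD (z not in live set ['u'])
Stmt 4 't = z - 4': DEAD (t not in live set ['u'])
Stmt 5 'c = 6 * 8': DEAD (c not in live set ['u'])
Stmt 6 'x = 1 + c': DEAD (x not in live set ['u'])
Stmt 7 'v = c - 6': DEAD (v not in live set ['u'])
Stmt 8 'b = a': DEAD (b not in live set ['u'])
Stmt 9 'return u': KEEP (return); live-in = ['u']
Removed statement numbers: [2, 3, 4, 5, 6, 7, 8]
Surviving IR:
  u = 9
  return u

Answer: 2 3 4 5 6 7 8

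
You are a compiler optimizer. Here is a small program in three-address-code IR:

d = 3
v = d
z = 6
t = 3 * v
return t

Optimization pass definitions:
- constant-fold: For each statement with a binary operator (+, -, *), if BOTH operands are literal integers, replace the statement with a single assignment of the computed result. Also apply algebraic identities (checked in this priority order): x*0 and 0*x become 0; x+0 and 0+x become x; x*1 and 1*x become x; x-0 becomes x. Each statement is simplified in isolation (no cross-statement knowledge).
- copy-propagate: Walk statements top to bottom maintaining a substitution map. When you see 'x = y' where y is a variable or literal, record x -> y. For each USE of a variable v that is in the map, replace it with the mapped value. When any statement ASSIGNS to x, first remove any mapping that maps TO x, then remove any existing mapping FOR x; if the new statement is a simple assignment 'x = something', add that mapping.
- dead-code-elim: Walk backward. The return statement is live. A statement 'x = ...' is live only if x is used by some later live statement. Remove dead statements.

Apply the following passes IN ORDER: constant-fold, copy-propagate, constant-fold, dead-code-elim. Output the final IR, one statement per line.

Answer: t = 9
return t

Derivation:
Initial IR:
  d = 3
  v = d
  z = 6
  t = 3 * v
  return t
After constant-fold (5 stmts):
  d = 3
  v = d
  z = 6
  t = 3 * v
  return t
After copy-propagate (5 stmts):
  d = 3
  v = 3
  z = 6
  t = 3 * 3
  return t
After constant-fold (5 stmts):
  d = 3
  v = 3
  z = 6
  t = 9
  return t
After dead-code-elim (2 stmts):
  t = 9
  return t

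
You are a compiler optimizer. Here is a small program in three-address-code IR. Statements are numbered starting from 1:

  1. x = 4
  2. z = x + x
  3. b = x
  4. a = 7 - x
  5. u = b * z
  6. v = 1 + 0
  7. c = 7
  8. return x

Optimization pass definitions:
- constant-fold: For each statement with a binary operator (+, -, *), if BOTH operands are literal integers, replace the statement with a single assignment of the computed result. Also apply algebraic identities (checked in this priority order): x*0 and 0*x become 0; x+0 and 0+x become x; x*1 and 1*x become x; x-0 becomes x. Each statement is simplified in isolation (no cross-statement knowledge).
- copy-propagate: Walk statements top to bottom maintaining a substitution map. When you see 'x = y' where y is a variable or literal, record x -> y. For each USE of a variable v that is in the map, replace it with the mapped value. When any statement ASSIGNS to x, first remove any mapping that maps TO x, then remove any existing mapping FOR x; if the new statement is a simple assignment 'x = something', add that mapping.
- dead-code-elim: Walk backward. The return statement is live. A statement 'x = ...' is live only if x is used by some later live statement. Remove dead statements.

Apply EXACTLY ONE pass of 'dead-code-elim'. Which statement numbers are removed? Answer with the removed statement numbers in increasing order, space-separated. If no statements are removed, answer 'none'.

Answer: 2 3 4 5 6 7

Derivation:
Backward liveness scan:
Stmt 1 'x = 4': KEEP (x is live); live-in = []
Stmt 2 'z = x + x': DEAD (z not in live set ['x'])
Stmt 3 'b = x': DEAD (b not in live set ['x'])
Stmt 4 'a = 7 - x': DEAD (a not in live set ['x'])
Stmt 5 'u = b * z': DEAD (u not in live set ['x'])
Stmt 6 'v = 1 + 0': DEAD (v not in live set ['x'])
Stmt 7 'c = 7': DEAD (c not in live set ['x'])
Stmt 8 'return x': KEEP (return); live-in = ['x']
Removed statement numbers: [2, 3, 4, 5, 6, 7]
Surviving IR:
  x = 4
  return x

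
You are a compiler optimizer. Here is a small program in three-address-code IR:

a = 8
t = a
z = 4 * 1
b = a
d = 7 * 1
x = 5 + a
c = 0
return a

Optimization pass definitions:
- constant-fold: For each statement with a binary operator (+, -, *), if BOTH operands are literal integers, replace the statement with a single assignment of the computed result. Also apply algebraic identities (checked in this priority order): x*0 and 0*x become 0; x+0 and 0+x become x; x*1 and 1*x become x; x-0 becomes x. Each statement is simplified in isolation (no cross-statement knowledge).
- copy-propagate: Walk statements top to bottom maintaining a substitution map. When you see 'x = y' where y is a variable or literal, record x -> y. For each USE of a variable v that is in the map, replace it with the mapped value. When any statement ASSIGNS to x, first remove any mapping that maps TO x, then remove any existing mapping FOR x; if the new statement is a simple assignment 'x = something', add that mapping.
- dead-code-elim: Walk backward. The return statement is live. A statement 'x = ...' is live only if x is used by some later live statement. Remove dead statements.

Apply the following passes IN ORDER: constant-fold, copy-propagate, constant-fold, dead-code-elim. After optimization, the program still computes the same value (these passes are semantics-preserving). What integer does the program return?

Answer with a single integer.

Answer: 8

Derivation:
Initial IR:
  a = 8
  t = a
  z = 4 * 1
  b = a
  d = 7 * 1
  x = 5 + a
  c = 0
  return a
After constant-fold (8 stmts):
  a = 8
  t = a
  z = 4
  b = a
  d = 7
  x = 5 + a
  c = 0
  return a
After copy-propagate (8 stmts):
  a = 8
  t = 8
  z = 4
  b = 8
  d = 7
  x = 5 + 8
  c = 0
  return 8
After constant-fold (8 stmts):
  a = 8
  t = 8
  z = 4
  b = 8
  d = 7
  x = 13
  c = 0
  return 8
After dead-code-elim (1 stmts):
  return 8
Evaluate:
  a = 8  =>  a = 8
  t = a  =>  t = 8
  z = 4 * 1  =>  z = 4
  b = a  =>  b = 8
  d = 7 * 1  =>  d = 7
  x = 5 + a  =>  x = 13
  c = 0  =>  c = 0
  return a = 8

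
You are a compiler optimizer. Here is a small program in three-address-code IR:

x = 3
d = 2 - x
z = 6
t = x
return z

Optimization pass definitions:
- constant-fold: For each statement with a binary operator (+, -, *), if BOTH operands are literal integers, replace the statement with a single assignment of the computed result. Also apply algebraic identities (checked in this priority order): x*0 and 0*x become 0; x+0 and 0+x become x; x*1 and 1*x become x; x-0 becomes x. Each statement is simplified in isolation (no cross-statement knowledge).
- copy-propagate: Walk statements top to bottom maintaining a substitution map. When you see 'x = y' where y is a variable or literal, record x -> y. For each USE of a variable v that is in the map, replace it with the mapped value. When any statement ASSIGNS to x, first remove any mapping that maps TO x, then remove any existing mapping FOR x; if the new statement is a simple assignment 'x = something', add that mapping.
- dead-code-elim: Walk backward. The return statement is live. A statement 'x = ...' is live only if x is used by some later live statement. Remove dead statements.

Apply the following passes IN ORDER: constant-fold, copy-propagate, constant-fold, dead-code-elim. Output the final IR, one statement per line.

Initial IR:
  x = 3
  d = 2 - x
  z = 6
  t = x
  return z
After constant-fold (5 stmts):
  x = 3
  d = 2 - x
  z = 6
  t = x
  return z
After copy-propagate (5 stmts):
  x = 3
  d = 2 - 3
  z = 6
  t = 3
  return 6
After constant-fold (5 stmts):
  x = 3
  d = -1
  z = 6
  t = 3
  return 6
After dead-code-elim (1 stmts):
  return 6

Answer: return 6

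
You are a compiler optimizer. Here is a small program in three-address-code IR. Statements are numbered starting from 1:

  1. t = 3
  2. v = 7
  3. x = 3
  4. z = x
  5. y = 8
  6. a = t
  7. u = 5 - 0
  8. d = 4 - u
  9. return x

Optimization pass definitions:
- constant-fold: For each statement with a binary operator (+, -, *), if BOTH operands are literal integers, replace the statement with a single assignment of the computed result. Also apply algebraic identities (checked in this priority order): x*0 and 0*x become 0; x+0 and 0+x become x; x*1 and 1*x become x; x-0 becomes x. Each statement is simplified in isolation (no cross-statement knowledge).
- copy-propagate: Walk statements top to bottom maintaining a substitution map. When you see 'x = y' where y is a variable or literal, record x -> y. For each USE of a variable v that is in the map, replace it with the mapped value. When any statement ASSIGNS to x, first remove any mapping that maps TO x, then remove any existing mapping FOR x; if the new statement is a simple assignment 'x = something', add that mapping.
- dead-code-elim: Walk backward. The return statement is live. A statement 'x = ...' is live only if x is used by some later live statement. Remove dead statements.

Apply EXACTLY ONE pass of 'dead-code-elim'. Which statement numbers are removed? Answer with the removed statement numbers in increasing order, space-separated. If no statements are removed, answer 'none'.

Answer: 1 2 4 5 6 7 8

Derivation:
Backward liveness scan:
Stmt 1 't = 3': DEAD (t not in live set [])
Stmt 2 'v = 7': DEAD (v not in live set [])
Stmt 3 'x = 3': KEEP (x is live); live-in = []
Stmt 4 'z = x': DEAD (z not in live set ['x'])
Stmt 5 'y = 8': DEAD (y not in live set ['x'])
Stmt 6 'a = t': DEAD (a not in live set ['x'])
Stmt 7 'u = 5 - 0': DEAD (u not in live set ['x'])
Stmt 8 'd = 4 - u': DEAD (d not in live set ['x'])
Stmt 9 'return x': KEEP (return); live-in = ['x']
Removed statement numbers: [1, 2, 4, 5, 6, 7, 8]
Surviving IR:
  x = 3
  return x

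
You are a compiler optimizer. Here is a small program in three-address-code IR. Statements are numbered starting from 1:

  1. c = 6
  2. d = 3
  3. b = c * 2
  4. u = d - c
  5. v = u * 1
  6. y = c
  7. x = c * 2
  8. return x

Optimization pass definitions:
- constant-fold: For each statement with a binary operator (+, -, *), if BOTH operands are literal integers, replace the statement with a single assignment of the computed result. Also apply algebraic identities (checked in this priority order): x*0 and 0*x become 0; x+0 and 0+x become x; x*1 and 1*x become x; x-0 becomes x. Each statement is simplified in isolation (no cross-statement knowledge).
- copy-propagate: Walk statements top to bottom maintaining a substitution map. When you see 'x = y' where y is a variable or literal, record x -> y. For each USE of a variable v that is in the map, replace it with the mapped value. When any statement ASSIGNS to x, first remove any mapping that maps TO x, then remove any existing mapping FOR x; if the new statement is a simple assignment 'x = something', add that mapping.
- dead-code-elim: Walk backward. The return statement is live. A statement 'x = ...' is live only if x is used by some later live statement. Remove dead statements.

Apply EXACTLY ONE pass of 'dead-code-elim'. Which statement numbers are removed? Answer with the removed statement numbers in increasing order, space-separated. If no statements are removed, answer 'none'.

Answer: 2 3 4 5 6

Derivation:
Backward liveness scan:
Stmt 1 'c = 6': KEEP (c is live); live-in = []
Stmt 2 'd = 3': DEAD (d not in live set ['c'])
Stmt 3 'b = c * 2': DEAD (b not in live set ['c'])
Stmt 4 'u = d - c': DEAD (u not in live set ['c'])
Stmt 5 'v = u * 1': DEAD (v not in live set ['c'])
Stmt 6 'y = c': DEAD (y not in live set ['c'])
Stmt 7 'x = c * 2': KEEP (x is live); live-in = ['c']
Stmt 8 'return x': KEEP (return); live-in = ['x']
Removed statement numbers: [2, 3, 4, 5, 6]
Surviving IR:
  c = 6
  x = c * 2
  return x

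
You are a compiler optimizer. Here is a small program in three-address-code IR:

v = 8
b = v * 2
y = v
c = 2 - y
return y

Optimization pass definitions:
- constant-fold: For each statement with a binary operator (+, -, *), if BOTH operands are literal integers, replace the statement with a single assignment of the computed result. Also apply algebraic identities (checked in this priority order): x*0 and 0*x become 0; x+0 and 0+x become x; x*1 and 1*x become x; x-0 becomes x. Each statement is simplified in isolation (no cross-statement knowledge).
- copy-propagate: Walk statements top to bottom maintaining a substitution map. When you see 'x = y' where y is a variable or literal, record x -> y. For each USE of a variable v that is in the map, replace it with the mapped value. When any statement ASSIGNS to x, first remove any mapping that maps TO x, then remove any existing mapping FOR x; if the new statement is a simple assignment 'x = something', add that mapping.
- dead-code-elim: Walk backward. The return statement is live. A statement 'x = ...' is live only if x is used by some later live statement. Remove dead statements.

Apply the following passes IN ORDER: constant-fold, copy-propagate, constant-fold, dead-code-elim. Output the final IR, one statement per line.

Initial IR:
  v = 8
  b = v * 2
  y = v
  c = 2 - y
  return y
After constant-fold (5 stmts):
  v = 8
  b = v * 2
  y = v
  c = 2 - y
  return y
After copy-propagate (5 stmts):
  v = 8
  b = 8 * 2
  y = 8
  c = 2 - 8
  return 8
After constant-fold (5 stmts):
  v = 8
  b = 16
  y = 8
  c = -6
  return 8
After dead-code-elim (1 stmts):
  return 8

Answer: return 8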